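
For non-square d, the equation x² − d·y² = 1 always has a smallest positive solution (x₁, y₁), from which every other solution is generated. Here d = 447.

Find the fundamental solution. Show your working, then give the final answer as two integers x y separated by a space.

148 7

√447 → a₀=21, period (7,42); ℓ=2 even so k=1
step 0: (21, 1)  from 21·(1,0) + (0,1)
step 1: (148, 7)  from 7·(21,1) + (1,0)
→ (148, 7).  Check: 148²=21904, 447·7²=21903, difference 1.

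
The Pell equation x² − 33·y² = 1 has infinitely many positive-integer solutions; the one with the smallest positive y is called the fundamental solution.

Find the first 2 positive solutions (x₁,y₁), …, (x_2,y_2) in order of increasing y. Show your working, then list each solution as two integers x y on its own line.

23 4
1057 184

d=33: √d = [5; 1,2,1,10] (ℓ=4, even), read p_3/q_3
a_0=5:  p_0=5·1+0=5,  q_0=5·0+1=1
…
a_2=2:  p_2=2·6+5=17,  q_2=2·1+1=3
a_3=1:  p_3=1·17+6=23,  q_3=1·3+1=4
→ (23, 4).  Check: 23²=529, 33·4²=528, difference 1.
(23+4√33)^2 = 1057 + 184√33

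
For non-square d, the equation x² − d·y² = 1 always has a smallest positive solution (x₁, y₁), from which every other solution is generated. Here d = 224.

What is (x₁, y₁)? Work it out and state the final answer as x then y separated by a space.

√224 → a₀=14, period (1,28); ℓ=2 even so k=1
i=0: a=14 ⇒ p=14, q=1
i=1: a=1 ⇒ p=15, q=1
fundamental: x₁=15, y₁=1  (since 225 − 224·1 = 1)

15 1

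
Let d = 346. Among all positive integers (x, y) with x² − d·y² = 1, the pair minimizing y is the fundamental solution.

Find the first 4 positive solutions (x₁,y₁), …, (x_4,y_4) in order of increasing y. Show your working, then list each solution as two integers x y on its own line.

√346 → a₀=18, period (1,1,1,1,36); ℓ=5 odd so k=9
a_0=18:  p_0=18·1+0=18,  q_0=18·0+1=1
…
a_6=1:  p_6=1·3404+93=3497,  q_6=1·183+5=188
a_7=1:  p_7=1·3497+3404=6901,  q_7=1·188+183=371
a_8=1:  p_8=1·6901+3497=10398,  q_8=1·371+188=559
a_9=1:  p_9=1·10398+6901=17299,  q_9=1·559+371=930
fundamental: x₁=17299, y₁=930  (since 299255401 − 346·864900 = 1)
(17299+930√346)^2 = 598510801 + 32176140√346
(17299+930√346)^3 = 20707276675699 + 1113230090790√346
(17299+930√346)^4 = 716430357827323201 + 38515534648976280√346

17299 930
598510801 32176140
20707276675699 1113230090790
716430357827323201 38515534648976280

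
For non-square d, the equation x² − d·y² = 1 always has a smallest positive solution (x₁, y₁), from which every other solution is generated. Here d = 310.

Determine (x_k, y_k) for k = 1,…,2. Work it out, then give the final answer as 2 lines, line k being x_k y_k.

848719 48204
1440647881921 81823301352

d=310: √d = [17; 1,1,1,1,5,…,1,1,34] (ℓ=16, even), read p_15/q_15
step 0: (17, 1)  from 17·(1,0) + (0,1)
step 1: (18, 1)  from 1·(17,1) + (1,0)
…
step 3: (53, 3)  from 1·(35,2) + (18,1)
step 4: (88, 5)  from 1·(53,3) + (35,2)
…
step 6: (1567, 89)  from 3·(493,28) + (88,5)
…
step 13: (333702, 18953)  from 1·(181315,10298) + (152387,8655)
step 14: (515017, 29251)  from 1·(333702,18953) + (181315,10298)
step 15: (848719, 48204)  from 1·(515017,29251) + (333702,18953)
→ (848719, 48204).  Check: 848719²=720323940961, 310·48204²=720323940960, difference 1.
n=2: (848719,48204)∘(848719,48204) = (848719·848719+310·48204·48204, 848719·48204+48204·848719) = (1440647881921,81823301352)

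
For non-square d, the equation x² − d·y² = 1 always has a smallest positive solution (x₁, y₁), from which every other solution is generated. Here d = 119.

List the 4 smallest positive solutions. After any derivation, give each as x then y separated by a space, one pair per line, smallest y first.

120 11
28799 2640
6911640 633589
1658764801 152058720

√119 → a₀=10, period (1,9,1,20); ℓ=4 even so k=3
k=0  a_k=10  p_k/q_k = 10/1
k=1  a_k=1  p_k/q_k = 11/1
k=2  a_k=9  p_k/q_k = 109/10
k=3  a_k=1  p_k/q_k = 120/11
(x₁, y₁) = (120, 11);  120² − 119·11² = 1 ✓
(120+11√119)^2 = 28799 + 2640√119
(120+11√119)^3 = 6911640 + 633589√119
(120+11√119)^4 = 1658764801 + 152058720√119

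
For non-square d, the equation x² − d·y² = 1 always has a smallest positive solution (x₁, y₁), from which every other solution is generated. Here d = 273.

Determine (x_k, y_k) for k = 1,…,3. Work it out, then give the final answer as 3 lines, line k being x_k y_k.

727 44
1057057 63976
1536960151 93021060

[16; 1,1,10,1,1,32] for √273; ℓ=6 ⇒ convergent index 5
i=0: a=16 ⇒ p=16, q=1
i=1: a=1 ⇒ p=17, q=1
i=2: a=1 ⇒ p=33, q=2
i=3: a=10 ⇒ p=347, q=21
i=4: a=1 ⇒ p=380, q=23
i=5: a=1 ⇒ p=727, q=44
→ (727, 44).  Check: 727²=528529, 273·44²=528528, difference 1.
(727+44√273)^2 = 1057057 + 63976√273
(727+44√273)^3 = 1536960151 + 93021060√273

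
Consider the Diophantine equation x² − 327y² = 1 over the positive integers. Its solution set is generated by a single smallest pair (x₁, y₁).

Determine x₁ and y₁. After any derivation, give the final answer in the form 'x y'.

[18; 12,36] for √327; ℓ=2 ⇒ convergent index 1
a_0=18:  p_0=18·1+0=18,  q_0=18·0+1=1
a_1=12:  p_1=12·18+1=217,  q_1=12·1+0=12
→ (217, 12).  Check: 217²=47089, 327·12²=47088, difference 1.

217 12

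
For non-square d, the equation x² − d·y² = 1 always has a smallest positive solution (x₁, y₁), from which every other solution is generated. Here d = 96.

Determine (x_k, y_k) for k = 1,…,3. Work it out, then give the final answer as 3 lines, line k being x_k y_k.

49 5
4801 490
470449 48015

[9; 1,3,1,18] for √96; ℓ=4 ⇒ convergent index 3
k=0  a_k=9  p_k/q_k = 9/1
k=1  a_k=1  p_k/q_k = 10/1
k=2  a_k=3  p_k/q_k = 39/4
k=3  a_k=1  p_k/q_k = 49/5
→ (49, 5).  Check: 49²=2401, 96·5²=2400, difference 1.
(49+5√96)^2 = 4801 + 490√96
(49+5√96)^3 = 470449 + 48015√96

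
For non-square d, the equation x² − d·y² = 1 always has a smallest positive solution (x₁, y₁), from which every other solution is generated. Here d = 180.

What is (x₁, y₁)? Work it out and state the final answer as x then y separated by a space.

d=180: √d = [13; 2,2,2,26] (ℓ=4, even), read p_3/q_3
i=0: a=13 ⇒ p=13, q=1
i=1: a=2 ⇒ p=27, q=2
i=2: a=2 ⇒ p=67, q=5
i=3: a=2 ⇒ p=161, q=12
→ (161, 12).  Check: 161²=25921, 180·12²=25920, difference 1.

161 12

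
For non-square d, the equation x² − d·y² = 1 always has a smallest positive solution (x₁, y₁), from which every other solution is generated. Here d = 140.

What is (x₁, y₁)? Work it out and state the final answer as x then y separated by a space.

71 6

√140 = [11; 1,4,1,22, …], period ℓ=4 (even) → k=3
k=0  a_k=11  p_k/q_k = 11/1
k=1  a_k=1  p_k/q_k = 12/1
k=2  a_k=4  p_k/q_k = 59/5
k=3  a_k=1  p_k/q_k = 71/6
fundamental: x₁=71, y₁=6  (since 5041 − 140·36 = 1)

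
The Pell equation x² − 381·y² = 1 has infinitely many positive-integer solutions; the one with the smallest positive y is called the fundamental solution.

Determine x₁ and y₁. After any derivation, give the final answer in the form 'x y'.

[19; 1,1,12,1,1,38] for √381; ℓ=6 ⇒ convergent index 5
a_0=19:  p_0=19·1+0=19,  q_0=19·0+1=1
…
a_3=12:  p_3=12·39+20=488,  q_3=12·2+1=25
a_4=1:  p_4=1·488+39=527,  q_4=1·25+2=27
a_5=1:  p_5=1·527+488=1015,  q_5=1·27+25=52
(x₁, y₁) = (1015, 52);  1015² − 381·52² = 1 ✓

1015 52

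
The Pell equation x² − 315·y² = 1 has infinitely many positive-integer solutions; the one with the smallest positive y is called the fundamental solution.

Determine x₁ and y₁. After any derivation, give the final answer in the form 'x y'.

71 4

√315 = [17; 1,2,1,34, …], period ℓ=4 (even) → k=3
a_0=17:  p_0=17·1+0=17,  q_0=17·0+1=1
a_1=1:  p_1=1·17+1=18,  q_1=1·1+0=1
a_2=2:  p_2=2·18+17=53,  q_2=2·1+1=3
a_3=1:  p_3=1·53+18=71,  q_3=1·3+1=4
(x₁, y₁) = (71, 4);  71² − 315·4² = 1 ✓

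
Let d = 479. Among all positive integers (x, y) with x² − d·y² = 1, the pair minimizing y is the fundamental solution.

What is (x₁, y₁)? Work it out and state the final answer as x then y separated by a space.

2989440 136591

√479 → a₀=21, period (1,7,1,3,2,21,2,3,1,7,1,42); ℓ=12 even so k=11
step 0: (21, 1)  from 21·(1,0) + (0,1)
…
step 2: (175, 8)  from 7·(22,1) + (21,1)
…
step 5: (1729, 79)  from 2·(766,35) + (197,9)
…
step 7: (75879, 3467)  from 2·(37075,1694) + (1729,79)
…
step 10: (2648849, 121029)  from 7·(340591,15562) + (264712,12095)
step 11: (2989440, 136591)  from 1·(2648849,121029) + (340591,15562)
(x₁, y₁) = (2989440, 136591);  2989440² − 479·136591² = 1 ✓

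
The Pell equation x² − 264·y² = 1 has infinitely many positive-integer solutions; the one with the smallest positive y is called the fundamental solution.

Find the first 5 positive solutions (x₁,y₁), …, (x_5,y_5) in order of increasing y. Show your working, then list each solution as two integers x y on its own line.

d=264: √d = [16; 4,32] (ℓ=2, even), read p_1/q_1
i=0: a=16 ⇒ p=16, q=1
i=1: a=4 ⇒ p=65, q=4
fundamental: x₁=65, y₁=4  (since 4225 − 264·16 = 1)
(65+4√264)^2 = 8449 + 520√264
(65+4√264)^3 = 1098305 + 67596√264
(65+4√264)^4 = 142771201 + 8786960√264
(65+4√264)^5 = 18559157825 + 1142237204√264

65 4
8449 520
1098305 67596
142771201 8786960
18559157825 1142237204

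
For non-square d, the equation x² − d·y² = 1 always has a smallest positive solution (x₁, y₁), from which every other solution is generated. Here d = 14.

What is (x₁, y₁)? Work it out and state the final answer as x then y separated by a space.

√14 = [3; 1,2,1,6, …], period ℓ=4 (even) → k=3
a_0=3:  p_0=3·1+0=3,  q_0=3·0+1=1
…
a_2=2:  p_2=2·4+3=11,  q_2=2·1+1=3
a_3=1:  p_3=1·11+4=15,  q_3=1·3+1=4
→ (15, 4).  Check: 15²=225, 14·4²=224, difference 1.

15 4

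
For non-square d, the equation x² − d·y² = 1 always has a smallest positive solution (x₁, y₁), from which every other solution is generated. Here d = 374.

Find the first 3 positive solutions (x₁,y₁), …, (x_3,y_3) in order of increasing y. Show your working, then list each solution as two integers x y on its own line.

[19; 2,1,18,1,2,38] for √374; ℓ=6 ⇒ convergent index 5
a_0=19:  p_0=19·1+0=19,  q_0=19·0+1=1
a_1=2:  p_1=2·19+1=39,  q_1=2·1+0=2
…
a_4=1:  p_4=1·1083+58=1141,  q_4=1·56+3=59
a_5=2:  p_5=2·1141+1083=3365,  q_5=2·59+56=174
(x₁, y₁) = (3365, 174);  3365² − 374·174² = 1 ✓
k=2:  x_2 = 3365·3365+374·174·174 = 22646449,  y_2 = 3365·174+174·3365 = 1171020
k=3:  x_3 = 3365·22646449+374·174·1171020 = 152410598405,  y_3 = 3365·1171020+174·22646449 = 7880964426

3365 174
22646449 1171020
152410598405 7880964426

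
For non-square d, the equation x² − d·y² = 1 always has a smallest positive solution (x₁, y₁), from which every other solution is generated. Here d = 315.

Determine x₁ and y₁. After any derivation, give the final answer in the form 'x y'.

[17; 1,2,1,34] for √315; ℓ=4 ⇒ convergent index 3
a_0=17:  p_0=17·1+0=17,  q_0=17·0+1=1
a_1=1:  p_1=1·17+1=18,  q_1=1·1+0=1
a_2=2:  p_2=2·18+17=53,  q_2=2·1+1=3
a_3=1:  p_3=1·53+18=71,  q_3=1·3+1=4
(x₁, y₁) = (71, 4);  71² − 315·4² = 1 ✓

71 4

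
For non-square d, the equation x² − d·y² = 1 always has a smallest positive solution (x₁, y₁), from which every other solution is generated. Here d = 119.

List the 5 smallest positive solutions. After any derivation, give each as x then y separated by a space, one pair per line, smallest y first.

120 11
28799 2640
6911640 633589
1658764801 152058720
398096640600 36493459211

√119 → a₀=10, period (1,9,1,20); ℓ=4 even so k=3
k=0  a_k=10  p_k/q_k = 10/1
…
k=2  a_k=9  p_k/q_k = 109/10
k=3  a_k=1  p_k/q_k = 120/11
fundamental: x₁=120, y₁=11  (since 14400 − 119·121 = 1)
k=2:  x_2 = 120·120+119·11·11 = 28799,  y_2 = 120·11+11·120 = 2640
k=3:  x_3 = 120·28799+119·11·2640 = 6911640,  y_3 = 120·2640+11·28799 = 633589
k=4:  x_4 = 120·6911640+119·11·633589 = 1658764801,  y_4 = 120·633589+11·6911640 = 152058720
k=5:  x_5 = 120·1658764801+119·11·152058720 = 398096640600,  y_5 = 120·152058720+11·1658764801 = 36493459211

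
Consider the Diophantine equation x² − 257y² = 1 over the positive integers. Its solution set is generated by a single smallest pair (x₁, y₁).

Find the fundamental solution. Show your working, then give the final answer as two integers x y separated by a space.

√257 → a₀=16, period (32); ℓ=1 odd so k=1
a_0=16:  p_0=16·1+0=16,  q_0=16·0+1=1
a_1=32:  p_1=32·16+1=513,  q_1=32·1+0=32
(x₁, y₁) = (513, 32);  513² − 257·32² = 1 ✓

513 32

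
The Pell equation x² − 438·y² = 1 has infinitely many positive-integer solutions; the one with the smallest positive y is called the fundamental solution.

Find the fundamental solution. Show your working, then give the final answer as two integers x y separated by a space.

293 14

d=438: √d = [20; 1,12,1,40] (ℓ=4, even), read p_3/q_3
a_0=20:  p_0=20·1+0=20,  q_0=20·0+1=1
a_1=1:  p_1=1·20+1=21,  q_1=1·1+0=1
a_2=12:  p_2=12·21+20=272,  q_2=12·1+1=13
a_3=1:  p_3=1·272+21=293,  q_3=1·13+1=14
(x₁, y₁) = (293, 14);  293² − 438·14² = 1 ✓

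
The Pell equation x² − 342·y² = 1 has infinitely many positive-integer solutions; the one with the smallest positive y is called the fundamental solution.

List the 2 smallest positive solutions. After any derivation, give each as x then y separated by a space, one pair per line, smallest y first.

37 2
2737 148

√342 → a₀=18, period (2,36); ℓ=2 even so k=1
a_0=18:  p_0=18·1+0=18,  q_0=18·0+1=1
a_1=2:  p_1=2·18+1=37,  q_1=2·1+0=2
(x₁, y₁) = (37, 2);  37² − 342·2² = 1 ✓
n=2: (37,2)∘(37,2) = (37·37+342·2·2, 37·2+2·37) = (2737,148)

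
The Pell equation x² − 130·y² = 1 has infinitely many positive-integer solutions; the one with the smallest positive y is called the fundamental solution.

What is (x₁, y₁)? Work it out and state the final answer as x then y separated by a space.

6499 570

√130 → a₀=11, period (2,2,22); ℓ=3 odd so k=5
i=0: a=11 ⇒ p=11, q=1
…
i=3: a=22 ⇒ p=1277, q=112
i=4: a=2 ⇒ p=2611, q=229
i=5: a=2 ⇒ p=6499, q=570
fundamental: x₁=6499, y₁=570  (since 42237001 − 130·324900 = 1)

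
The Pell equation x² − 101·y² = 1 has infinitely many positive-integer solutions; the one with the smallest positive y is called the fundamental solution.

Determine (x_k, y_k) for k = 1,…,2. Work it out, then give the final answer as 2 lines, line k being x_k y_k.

201 20
80801 8040

√101 → a₀=10, period (20); ℓ=1 odd so k=1
step 0: (10, 1)  from 10·(1,0) + (0,1)
step 1: (201, 20)  from 20·(10,1) + (1,0)
→ (201, 20).  Check: 201²=40401, 101·20²=40400, difference 1.
n=2: (201,20)∘(201,20) = (201·201+101·20·20, 201·20+20·201) = (80801,8040)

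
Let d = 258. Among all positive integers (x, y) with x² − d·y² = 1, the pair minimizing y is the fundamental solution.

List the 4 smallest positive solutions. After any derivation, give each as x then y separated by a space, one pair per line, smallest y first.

257 16
132097 8224
67897601 4227120
34899234817 2172731456

√258 → a₀=16, period (16,32); ℓ=2 even so k=1
i=0: a=16 ⇒ p=16, q=1
i=1: a=16 ⇒ p=257, q=16
(x₁, y₁) = (257, 16);  257² − 258·16² = 1 ✓
k=2:  x_2 = 257·257+258·16·16 = 132097,  y_2 = 257·16+16·257 = 8224
k=3:  x_3 = 257·132097+258·16·8224 = 67897601,  y_3 = 257·8224+16·132097 = 4227120
k=4:  x_4 = 257·67897601+258·16·4227120 = 34899234817,  y_4 = 257·4227120+16·67897601 = 2172731456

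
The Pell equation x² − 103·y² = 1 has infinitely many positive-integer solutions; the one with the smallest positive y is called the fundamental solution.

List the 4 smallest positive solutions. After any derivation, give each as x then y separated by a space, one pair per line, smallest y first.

[10; 6,1,2,1,1,9,1,1,2,1,6,20] for √103; ℓ=12 ⇒ convergent index 11
k=0  a_k=10  p_k/q_k = 10/1
…
k=5  a_k=1  p_k/q_k = 477/47
…
k=10  a_k=1  p_k/q_k = 33877/3338
k=11  a_k=6  p_k/q_k = 227528/22419
fundamental: x₁=227528, y₁=22419  (since 51768990784 − 103·502611561 = 1)
k=2:  x_2 = 227528·227528+103·22419·22419 = 103537981567,  y_2 = 227528·22419+22419·227528 = 10201900464
k=3:  x_3 = 227528·103537981567+103·22419·10201900464 = 47115579739725224,  y_3 = 227528·10201900464+22419·103537981567 = 4642436017523565
k=4:  x_4 = 227528·47115579739725224+103·22419·4642436017523565 = 21440227253936863550977,  y_4 = 227528·4642436017523565+22419·47115579739725224 = 2112568364380001494176

227528 22419
103537981567 10201900464
47115579739725224 4642436017523565
21440227253936863550977 2112568364380001494176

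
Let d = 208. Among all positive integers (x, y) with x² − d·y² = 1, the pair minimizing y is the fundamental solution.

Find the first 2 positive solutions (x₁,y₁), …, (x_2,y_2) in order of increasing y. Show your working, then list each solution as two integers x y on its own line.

649 45
842401 58410

[14; 2,2,1,2,2,28] for √208; ℓ=6 ⇒ convergent index 5
step 0: (14, 1)  from 14·(1,0) + (0,1)
…
step 2: (72, 5)  from 2·(29,2) + (14,1)
step 3: (101, 7)  from 1·(72,5) + (29,2)
step 4: (274, 19)  from 2·(101,7) + (72,5)
step 5: (649, 45)  from 2·(274,19) + (101,7)
→ (649, 45).  Check: 649²=421201, 208·45²=421200, difference 1.
n=2: (649,45)∘(649,45) = (649·649+208·45·45, 649·45+45·649) = (842401,58410)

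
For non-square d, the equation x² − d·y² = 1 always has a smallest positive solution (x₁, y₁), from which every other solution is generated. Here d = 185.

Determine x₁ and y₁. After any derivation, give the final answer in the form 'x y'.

d=185: √d = [13; 1,1,1,1,26] (ℓ=5, odd), read p_9/q_9
k=0  a_k=13  p_k/q_k = 13/1
…
k=3  a_k=1  p_k/q_k = 41/3
k=4  a_k=1  p_k/q_k = 68/5
…
k=7  a_k=1  p_k/q_k = 3686/271
k=8  a_k=1  p_k/q_k = 5563/409
k=9  a_k=1  p_k/q_k = 9249/680
fundamental: x₁=9249, y₁=680  (since 85544001 − 185·462400 = 1)

9249 680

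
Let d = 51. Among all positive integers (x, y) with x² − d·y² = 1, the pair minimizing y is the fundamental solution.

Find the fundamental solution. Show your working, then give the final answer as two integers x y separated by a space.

50 7

d=51: √d = [7; 7,14] (ℓ=2, even), read p_1/q_1
a_0=7:  p_0=7·1+0=7,  q_0=7·0+1=1
a_1=7:  p_1=7·7+1=50,  q_1=7·1+0=7
→ (50, 7).  Check: 50²=2500, 51·7²=2499, difference 1.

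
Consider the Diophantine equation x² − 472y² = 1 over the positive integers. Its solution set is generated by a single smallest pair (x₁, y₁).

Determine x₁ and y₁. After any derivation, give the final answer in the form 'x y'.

d=472: √d = [21; 1,2,1,1,1,…,2,1,42] (ℓ=14, even), read p_13/q_13
i=0: a=21 ⇒ p=21, q=1
…
i=2: a=2 ⇒ p=65, q=3
…
i=4: a=1 ⇒ p=152, q=7
i=5: a=1 ⇒ p=239, q=11
i=6: a=4 ⇒ p=1108, q=51
i=7: a=5 ⇒ p=5779, q=266
…
i=12: a=2 ⇒ p=222687, q=10250
i=13: a=1 ⇒ p=306917, q=14127
→ (306917, 14127).  Check: 306917²=94198044889, 472·14127²=94198044888, difference 1.

306917 14127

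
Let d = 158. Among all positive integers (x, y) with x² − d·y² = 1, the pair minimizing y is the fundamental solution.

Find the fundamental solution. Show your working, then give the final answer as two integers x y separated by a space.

√158 → a₀=12, period (1,1,3,12,3,1,1,24); ℓ=8 even so k=7
step 0: (12, 1)  from 12·(1,0) + (0,1)
step 1: (13, 1)  from 1·(12,1) + (1,0)
…
step 4: (1081, 86)  from 12·(88,7) + (25,2)
step 5: (3331, 265)  from 3·(1081,86) + (88,7)
step 6: (4412, 351)  from 1·(3331,265) + (1081,86)
step 7: (7743, 616)  from 1·(4412,351) + (3331,265)
(x₁, y₁) = (7743, 616);  7743² − 158·616² = 1 ✓

7743 616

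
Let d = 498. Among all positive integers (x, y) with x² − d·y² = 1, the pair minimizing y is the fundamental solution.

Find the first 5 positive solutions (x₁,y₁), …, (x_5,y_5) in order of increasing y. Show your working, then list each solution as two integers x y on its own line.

[22; 3,6,22,6,3,44] for √498; ℓ=6 ⇒ convergent index 5
k=0  a_k=22  p_k/q_k = 22/1
…
k=2  a_k=6  p_k/q_k = 424/19
k=3  a_k=22  p_k/q_k = 9395/421
k=4  a_k=6  p_k/q_k = 56794/2545
k=5  a_k=3  p_k/q_k = 179777/8056
(x₁, y₁) = (179777, 8056);  179777² − 498·8056² = 1 ✓
k=2:  x_2 = 179777·179777+498·8056·8056 = 64639539457,  y_2 = 179777·8056+8056·179777 = 2896567024
k=3:  x_3 = 179777·64639539457+498·8056·2896567024 = 23241404969742401,  y_3 = 179777·2896567024+8056·64639539457 = 1041472259739240
k=4:  x_4 = 179777·23241404969742401+498·8056·1041472259739240 = 8356540122426119709697,  y_4 = 179777·1041472259739240+8056·23241404969742401 = 374465516875386131936
k=5:  x_5 = 179777·8356540122426119709697+498·8056·374465516875386131936 = 3004627427155559641130652737,  y_5 = 179777·374465516875386131936+8056·8356540122426119709697 = 134640574453571113022377304

179777 8056
64639539457 2896567024
23241404969742401 1041472259739240
8356540122426119709697 374465516875386131936
3004627427155559641130652737 134640574453571113022377304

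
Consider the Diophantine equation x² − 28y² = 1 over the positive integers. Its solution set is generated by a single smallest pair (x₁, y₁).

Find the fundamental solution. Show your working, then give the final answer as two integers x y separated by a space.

√28 → a₀=5, period (3,2,3,10); ℓ=4 even so k=3
k=0  a_k=5  p_k/q_k = 5/1
…
k=2  a_k=2  p_k/q_k = 37/7
k=3  a_k=3  p_k/q_k = 127/24
(x₁, y₁) = (127, 24);  127² − 28·24² = 1 ✓

127 24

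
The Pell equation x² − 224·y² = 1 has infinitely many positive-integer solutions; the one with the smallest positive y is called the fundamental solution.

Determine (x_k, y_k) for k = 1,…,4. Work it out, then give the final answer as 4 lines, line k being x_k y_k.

[14; 1,28] for √224; ℓ=2 ⇒ convergent index 1
k=0  a_k=14  p_k/q_k = 14/1
k=1  a_k=1  p_k/q_k = 15/1
fundamental: x₁=15, y₁=1  (since 225 − 224·1 = 1)
(x_2, y_2) = (15·15 + 224·1·1, 15·1 + 1·15) = (449, 30)
(x_3, y_3) = (15·449 + 224·1·30, 15·30 + 1·449) = (13455, 899)
(x_4, y_4) = (15·13455 + 224·1·899, 15·899 + 1·13455) = (403201, 26940)

15 1
449 30
13455 899
403201 26940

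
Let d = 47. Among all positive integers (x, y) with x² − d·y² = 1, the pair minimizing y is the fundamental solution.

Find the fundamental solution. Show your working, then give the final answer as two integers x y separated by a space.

48 7

d=47: √d = [6; 1,5,1,12] (ℓ=4, even), read p_3/q_3
step 0: (6, 1)  from 6·(1,0) + (0,1)
…
step 2: (41, 6)  from 5·(7,1) + (6,1)
step 3: (48, 7)  from 1·(41,6) + (7,1)
(x₁, y₁) = (48, 7);  48² − 47·7² = 1 ✓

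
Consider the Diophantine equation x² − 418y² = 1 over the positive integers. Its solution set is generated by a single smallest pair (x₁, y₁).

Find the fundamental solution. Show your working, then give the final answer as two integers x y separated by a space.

[20; 2,4,20,4,2,40] for √418; ℓ=6 ⇒ convergent index 5
step 0: (20, 1)  from 20·(1,0) + (0,1)
…
step 2: (184, 9)  from 4·(41,2) + (20,1)
step 3: (3721, 182)  from 20·(184,9) + (41,2)
step 4: (15068, 737)  from 4·(3721,182) + (184,9)
step 5: (33857, 1656)  from 2·(15068,737) + (3721,182)
fundamental: x₁=33857, y₁=1656  (since 1146296449 − 418·2742336 = 1)

33857 1656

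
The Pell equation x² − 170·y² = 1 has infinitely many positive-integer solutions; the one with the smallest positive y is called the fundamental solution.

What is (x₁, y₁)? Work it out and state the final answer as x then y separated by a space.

339 26

[13; 26] for √170; ℓ=1 ⇒ convergent index 1
i=0: a=13 ⇒ p=13, q=1
i=1: a=26 ⇒ p=339, q=26
→ (339, 26).  Check: 339²=114921, 170·26²=114920, difference 1.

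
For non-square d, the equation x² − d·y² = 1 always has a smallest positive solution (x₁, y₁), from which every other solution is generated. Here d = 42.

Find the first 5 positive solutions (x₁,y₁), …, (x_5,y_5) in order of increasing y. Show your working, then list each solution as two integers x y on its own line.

13 2
337 52
8749 1350
227137 35048
5896813 909898

d=42: √d = [6; 2,12] (ℓ=2, even), read p_1/q_1
k=0  a_k=6  p_k/q_k = 6/1
k=1  a_k=2  p_k/q_k = 13/2
(x₁, y₁) = (13, 2);  13² − 42·2² = 1 ✓
n=2: (13,2)∘(13,2) = (13·13+42·2·2, 13·2+2·13) = (337,52)
n=3: (337,52)∘(13,2) = (13·337+42·2·52, 13·52+2·337) = (8749,1350)
n=4: (8749,1350)∘(13,2) = (13·8749+42·2·1350, 13·1350+2·8749) = (227137,35048)
n=5: (227137,35048)∘(13,2) = (13·227137+42·2·35048, 13·35048+2·227137) = (5896813,909898)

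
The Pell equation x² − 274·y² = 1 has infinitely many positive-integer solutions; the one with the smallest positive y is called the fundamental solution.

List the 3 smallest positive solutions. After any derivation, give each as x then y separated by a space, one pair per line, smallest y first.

d=274: √d = [16; 1,1,4,4,1,1,32] (ℓ=7, odd), read p_13/q_13
step 0: (16, 1)  from 16·(1,0) + (0,1)
step 1: (17, 1)  from 1·(16,1) + (1,0)
…
step 3: (149, 9)  from 4·(33,2) + (17,1)
…
step 5: (778, 47)  from 1·(629,38) + (149,9)
step 6: (1407, 85)  from 1·(778,47) + (629,38)
…
step 8: (47209, 2852)  from 1·(45802,2767) + (1407,85)
step 9: (93011, 5619)  from 1·(47209,2852) + (45802,2767)
step 10: (419253, 25328)  from 4·(93011,5619) + (47209,2852)
step 11: (1770023, 106931)  from 4·(419253,25328) + (93011,5619)
step 12: (2189276, 132259)  from 1·(1770023,106931) + (419253,25328)
step 13: (3959299, 239190)  from 1·(2189276,132259) + (1770023,106931)
(x₁, y₁) = (3959299, 239190);  3959299² − 274·239190² = 1 ✓
n=2: (3959299,239190)∘(3959299,239190) = (3959299·3959299+274·239190·239190, 3959299·239190+239190·3959299) = (31352097142801,1894049455620)
n=3: (31352097142801,1894049455620)∘(3959299,239190) = (3959299·31352097142801+274·239190·1894049455620, 3959299·1894049455620+239190·31352097142801) = (248264653730785753699,14998216231173381570)

3959299 239190
31352097142801 1894049455620
248264653730785753699 14998216231173381570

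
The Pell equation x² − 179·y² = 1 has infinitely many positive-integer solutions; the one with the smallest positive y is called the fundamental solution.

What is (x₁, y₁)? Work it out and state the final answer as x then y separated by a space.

4190210 313191

√179 = [13; 2,1,1,1,3,…,1,2,26, …], period ℓ=14 (even) → k=13
step 0: (13, 1)  from 13·(1,0) + (0,1)
…
step 8: (137042, 10243)  from 5·(26999,2018) + (2047,153)
…
step 10: (575167, 42990)  from 1·(438125,32747) + (137042,10243)
…
step 12: (1588459, 118727)  from 1·(1013292,75737) + (575167,42990)
step 13: (4190210, 313191)  from 2·(1588459,118727) + (1013292,75737)
→ (4190210, 313191).  Check: 4190210²=17557859844100, 179·313191²=17557859844099, difference 1.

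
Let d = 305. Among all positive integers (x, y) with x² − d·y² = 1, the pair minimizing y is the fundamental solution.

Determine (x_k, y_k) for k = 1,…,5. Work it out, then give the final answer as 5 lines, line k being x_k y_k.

[17; 2,6,2,34] for √305; ℓ=4 ⇒ convergent index 3
k=0  a_k=17  p_k/q_k = 17/1
k=1  a_k=2  p_k/q_k = 35/2
k=2  a_k=6  p_k/q_k = 227/13
k=3  a_k=2  p_k/q_k = 489/28
(x₁, y₁) = (489, 28);  489² − 305·28² = 1 ✓
(489+28√305)^2 = 478241 + 27384√305
(489+28√305)^3 = 467719209 + 26781524√305
(489+28√305)^4 = 457428908161 + 26192303088√305
(489+28√305)^5 = 447365004462249 + 25616045638540√305

489 28
478241 27384
467719209 26781524
457428908161 26192303088
447365004462249 25616045638540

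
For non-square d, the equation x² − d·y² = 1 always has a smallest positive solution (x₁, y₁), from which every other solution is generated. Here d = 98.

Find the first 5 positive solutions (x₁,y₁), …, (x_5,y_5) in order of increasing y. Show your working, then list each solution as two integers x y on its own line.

99 10
19601 1980
3880899 392030
768398401 77619960
152139002499 15368360050

√98 → a₀=9, period (1,8,1,18); ℓ=4 even so k=3
k=0  a_k=9  p_k/q_k = 9/1
k=1  a_k=1  p_k/q_k = 10/1
k=2  a_k=8  p_k/q_k = 89/9
k=3  a_k=1  p_k/q_k = 99/10
fundamental: x₁=99, y₁=10  (since 9801 − 98·100 = 1)
(x_2, y_2) = (99·99 + 98·10·10, 99·10 + 10·99) = (19601, 1980)
(x_3, y_3) = (99·19601 + 98·10·1980, 99·1980 + 10·19601) = (3880899, 392030)
(x_4, y_4) = (99·3880899 + 98·10·392030, 99·392030 + 10·3880899) = (768398401, 77619960)
(x_5, y_5) = (99·768398401 + 98·10·77619960, 99·77619960 + 10·768398401) = (152139002499, 15368360050)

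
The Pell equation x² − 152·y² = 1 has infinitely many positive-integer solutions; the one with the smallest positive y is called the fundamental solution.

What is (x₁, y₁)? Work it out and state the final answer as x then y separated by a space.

37 3

√152 = [12; 3,24, …], period ℓ=2 (even) → k=1
a_0=12:  p_0=12·1+0=12,  q_0=12·0+1=1
a_1=3:  p_1=3·12+1=37,  q_1=3·1+0=3
(x₁, y₁) = (37, 3);  37² − 152·3² = 1 ✓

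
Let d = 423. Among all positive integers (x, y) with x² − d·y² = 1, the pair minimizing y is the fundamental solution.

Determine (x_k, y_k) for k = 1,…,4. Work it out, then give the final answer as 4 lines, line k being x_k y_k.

[20; 1,1,3,4,3,1,1,40] for √423; ℓ=8 ⇒ convergent index 7
i=0: a=20 ⇒ p=20, q=1
…
i=2: a=1 ⇒ p=41, q=2
…
i=6: a=1 ⇒ p=2612, q=127
i=7: a=1 ⇒ p=4607, q=224
(x₁, y₁) = (4607, 224);  4607² − 423·224² = 1 ✓
(4607+224√423)^2 = 42448897 + 2063936√423
(4607+224√423)^3 = 391124132351 + 19017106080√423
(4607+224√423)^4 = 3603817713033217 + 175223613357184√423

4607 224
42448897 2063936
391124132351 19017106080
3603817713033217 175223613357184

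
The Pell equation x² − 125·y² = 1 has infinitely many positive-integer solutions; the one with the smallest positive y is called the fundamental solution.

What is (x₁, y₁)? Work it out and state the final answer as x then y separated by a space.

930249 83204

[11; 5,1,1,5,22] for √125; ℓ=5 ⇒ convergent index 9
k=0  a_k=11  p_k/q_k = 11/1
k=1  a_k=5  p_k/q_k = 56/5
…
k=3  a_k=1  p_k/q_k = 123/11
…
k=5  a_k=22  p_k/q_k = 15127/1353
…
k=8  a_k=1  p_k/q_k = 167761/15005
k=9  a_k=5  p_k/q_k = 930249/83204
→ (930249, 83204).  Check: 930249²=865363202001, 125·83204²=865363202000, difference 1.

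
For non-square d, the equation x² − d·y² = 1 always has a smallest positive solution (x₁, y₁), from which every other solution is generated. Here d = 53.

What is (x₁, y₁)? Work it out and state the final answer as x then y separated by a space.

66249 9100

d=53: √d = [7; 3,1,1,3,14] (ℓ=5, odd), read p_9/q_9
k=0  a_k=7  p_k/q_k = 7/1
…
k=4  a_k=3  p_k/q_k = 182/25
…
k=6  a_k=3  p_k/q_k = 7979/1096
…
k=8  a_k=1  p_k/q_k = 18557/2549
k=9  a_k=3  p_k/q_k = 66249/9100
fundamental: x₁=66249, y₁=9100  (since 4388930001 − 53·82810000 = 1)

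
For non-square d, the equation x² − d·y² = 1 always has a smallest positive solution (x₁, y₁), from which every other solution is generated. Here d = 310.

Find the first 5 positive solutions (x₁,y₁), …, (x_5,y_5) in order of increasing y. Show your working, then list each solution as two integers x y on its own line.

848719 48204
1440647881921 81823301352
2445410459391369679 138889981000287972
4150932639366927117300481 235757131569084991314384
7045950797499272621676902497999 400183113896225599505705060220

d=310: √d = [17; 1,1,1,1,5,…,1,1,34] (ℓ=16, even), read p_15/q_15
step 0: (17, 1)  from 17·(1,0) + (0,1)
step 1: (18, 1)  from 1·(17,1) + (1,0)
step 2: (35, 2)  from 1·(18,1) + (17,1)
step 3: (53, 3)  from 1·(35,2) + (18,1)
step 4: (88, 5)  from 1·(53,3) + (35,2)
step 5: (493, 28)  from 5·(88,5) + (53,3)
step 6: (1567, 89)  from 3·(493,28) + (88,5)
step 7: (2060, 117)  from 1·(1567,89) + (493,28)
step 8: (5687, 323)  from 2·(2060,117) + (1567,89)
…
step 10: (28928, 1643)  from 3·(7747,440) + (5687,323)
step 11: (152387, 8655)  from 5·(28928,1643) + (7747,440)
step 12: (181315, 10298)  from 1·(152387,8655) + (28928,1643)
step 13: (333702, 18953)  from 1·(181315,10298) + (152387,8655)
step 14: (515017, 29251)  from 1·(333702,18953) + (181315,10298)
step 15: (848719, 48204)  from 1·(515017,29251) + (333702,18953)
(x₁, y₁) = (848719, 48204);  848719² − 310·48204² = 1 ✓
n=2: (848719,48204)∘(848719,48204) = (848719·848719+310·48204·48204, 848719·48204+48204·848719) = (1440647881921,81823301352)
n=3: (1440647881921,81823301352)∘(848719,48204) = (848719·1440647881921+310·48204·81823301352, 848719·81823301352+48204·1440647881921) = (2445410459391369679,138889981000287972)
n=4: (2445410459391369679,138889981000287972)∘(848719,48204) = (848719·2445410459391369679+310·48204·138889981000287972, 848719·138889981000287972+48204·2445410459391369679) = (4150932639366927117300481,235757131569084991314384)
n=5: (4150932639366927117300481,235757131569084991314384)∘(848719,48204) = (848719·4150932639366927117300481+310·48204·235757131569084991314384, 848719·235757131569084991314384+48204·4150932639366927117300481) = (7045950797499272621676902497999,400183113896225599505705060220)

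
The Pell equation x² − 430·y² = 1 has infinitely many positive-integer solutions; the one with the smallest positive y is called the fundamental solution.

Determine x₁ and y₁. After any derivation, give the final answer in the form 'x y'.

2862251 138030

[20; 1,2,1,3,1,…,2,1,40] for √430; ℓ=14 ⇒ convergent index 13
a_0=20:  p_0=20·1+0=20,  q_0=20·0+1=1
…
a_4=3:  p_4=3·83+62=311,  q_4=3·4+3=15
a_5=1:  p_5=1·311+83=394,  q_5=1·15+4=19
…
a_10=3:  p_10=3·155233+133439=599138,  q_10=3·7486+6435=28893
…
a_12=2:  p_12=2·754371+599138=2107880,  q_12=2·36379+28893=101651
a_13=1:  p_13=1·2107880+754371=2862251,  q_13=1·101651+36379=138030
(x₁, y₁) = (2862251, 138030);  2862251² − 430·138030² = 1 ✓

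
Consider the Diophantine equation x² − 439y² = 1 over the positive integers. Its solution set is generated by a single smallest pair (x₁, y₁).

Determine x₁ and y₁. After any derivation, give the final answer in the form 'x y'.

√439 → a₀=20, period (1,19,1,40); ℓ=4 even so k=3
i=0: a=20 ⇒ p=20, q=1
…
i=2: a=19 ⇒ p=419, q=20
i=3: a=1 ⇒ p=440, q=21
(x₁, y₁) = (440, 21);  440² − 439·21² = 1 ✓

440 21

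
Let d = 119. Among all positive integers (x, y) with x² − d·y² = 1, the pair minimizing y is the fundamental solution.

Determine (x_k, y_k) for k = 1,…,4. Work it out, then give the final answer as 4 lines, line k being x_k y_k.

120 11
28799 2640
6911640 633589
1658764801 152058720

[10; 1,9,1,20] for √119; ℓ=4 ⇒ convergent index 3
k=0  a_k=10  p_k/q_k = 10/1
…
k=2  a_k=9  p_k/q_k = 109/10
k=3  a_k=1  p_k/q_k = 120/11
(x₁, y₁) = (120, 11);  120² − 119·11² = 1 ✓
(120+11√119)^2 = 28799 + 2640√119
(120+11√119)^3 = 6911640 + 633589√119
(120+11√119)^4 = 1658764801 + 152058720√119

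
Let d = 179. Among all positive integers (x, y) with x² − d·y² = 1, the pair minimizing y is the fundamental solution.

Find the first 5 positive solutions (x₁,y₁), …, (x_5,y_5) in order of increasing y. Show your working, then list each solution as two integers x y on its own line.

d=179: √d = [13; 2,1,1,1,3,…,1,2,26] (ℓ=14, even), read p_13/q_13
k=0  a_k=13  p_k/q_k = 13/1
…
k=6  a_k=5  p_k/q_k = 2047/153
…
k=11  a_k=1  p_k/q_k = 1013292/75737
k=12  a_k=1  p_k/q_k = 1588459/118727
k=13  a_k=2  p_k/q_k = 4190210/313191
fundamental: x₁=4190210, y₁=313191  (since 17557859844100 − 179·98088602481 = 1)
(x_2, y_2) = (4190210·4190210 + 179·313191·313191, 4190210·313191 + 313191·4190210) = (35115719688199, 2624672120220)
(x_3, y_3) = (4190210·35115719688199 + 179·313191·2624672120220, 4190210·2624672120220 + 313191·35115719688199) = (294284479589372473370, 21995854729733779209)
(x_4, y_4) = (4190210·294284479589372473370 + 179·313191·21995854729733779209, 4190210·21995854729733779209 + 313191·294284479589372473370) = (2466227538440333747559727201, 184334500894152933286567560)
(x_5, y_5) = (4190210·2466227538440333747559727201 + 179·313191·184334500894152933286567560, 4190210·184334500894152933286567560 + 313191·2466227538440333747559727201) = (20668022587695847460244899657331050, 1544800537983355129318686777395991)

4190210 313191
35115719688199 2624672120220
294284479589372473370 21995854729733779209
2466227538440333747559727201 184334500894152933286567560
20668022587695847460244899657331050 1544800537983355129318686777395991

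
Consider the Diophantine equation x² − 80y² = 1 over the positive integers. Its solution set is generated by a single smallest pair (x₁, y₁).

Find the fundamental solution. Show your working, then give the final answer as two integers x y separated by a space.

9 1

√80 → a₀=8, period (1,16); ℓ=2 even so k=1
a_0=8:  p_0=8·1+0=8,  q_0=8·0+1=1
a_1=1:  p_1=1·8+1=9,  q_1=1·1+0=1
(x₁, y₁) = (9, 1);  9² − 80·1² = 1 ✓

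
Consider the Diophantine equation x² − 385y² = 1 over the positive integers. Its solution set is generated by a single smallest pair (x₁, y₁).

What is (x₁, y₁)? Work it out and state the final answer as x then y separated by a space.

95831 4884

d=385: √d = [19; 1,1,1,1,1,…,1,1,38] (ℓ=16, even), read p_15/q_15
a_0=19:  p_0=19·1+0=19,  q_0=19·0+1=1
a_1=1:  p_1=1·19+1=20,  q_1=1·1+0=1
a_2=1:  p_2=1·20+19=39,  q_2=1·1+1=2
a_3=1:  p_3=1·39+20=59,  q_3=1·2+1=3
a_4=1:  p_4=1·59+39=98,  q_4=1·3+2=5
…
a_6=3:  p_6=3·157+98=569,  q_6=3·8+5=29
a_7=1:  p_7=1·569+157=726,  q_7=1·29+8=37
a_8=2:  p_8=2·726+569=2021,  q_8=2·37+29=103
a_9=1:  p_9=1·2021+726=2747,  q_9=1·103+37=140
a_10=3:  p_10=3·2747+2021=10262,  q_10=3·140+103=523
a_11=1:  p_11=1·10262+2747=13009,  q_11=1·523+140=663
…
a_13=1:  p_13=1·23271+13009=36280,  q_13=1·1186+663=1849
a_14=1:  p_14=1·36280+23271=59551,  q_14=1·1849+1186=3035
a_15=1:  p_15=1·59551+36280=95831,  q_15=1·3035+1849=4884
(x₁, y₁) = (95831, 4884);  95831² − 385·4884² = 1 ✓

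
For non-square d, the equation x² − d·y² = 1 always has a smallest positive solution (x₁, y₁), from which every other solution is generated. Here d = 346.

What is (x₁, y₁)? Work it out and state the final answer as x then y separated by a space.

√346 → a₀=18, period (1,1,1,1,36); ℓ=5 odd so k=9
a_0=18:  p_0=18·1+0=18,  q_0=18·0+1=1
a_1=1:  p_1=1·18+1=19,  q_1=1·1+0=1
a_2=1:  p_2=1·19+18=37,  q_2=1·1+1=2
a_3=1:  p_3=1·37+19=56,  q_3=1·2+1=3
a_4=1:  p_4=1·56+37=93,  q_4=1·3+2=5
a_5=36:  p_5=36·93+56=3404,  q_5=36·5+3=183
…
a_8=1:  p_8=1·6901+3497=10398,  q_8=1·371+188=559
a_9=1:  p_9=1·10398+6901=17299,  q_9=1·559+371=930
→ (17299, 930).  Check: 17299²=299255401, 346·930²=299255400, difference 1.

17299 930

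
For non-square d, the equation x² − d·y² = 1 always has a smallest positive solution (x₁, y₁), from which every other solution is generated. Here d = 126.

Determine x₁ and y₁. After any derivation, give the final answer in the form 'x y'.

449 40

√126 → a₀=11, period (4,2,4,22); ℓ=4 even so k=3
i=0: a=11 ⇒ p=11, q=1
i=1: a=4 ⇒ p=45, q=4
i=2: a=2 ⇒ p=101, q=9
i=3: a=4 ⇒ p=449, q=40
fundamental: x₁=449, y₁=40  (since 201601 − 126·1600 = 1)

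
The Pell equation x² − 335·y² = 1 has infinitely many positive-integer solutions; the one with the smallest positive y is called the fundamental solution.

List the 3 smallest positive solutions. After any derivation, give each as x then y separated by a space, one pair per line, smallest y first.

604 33
729631 39864
881393644 48155679

√335 = [18; 3,3,3,36, …], period ℓ=4 (even) → k=3
k=0  a_k=18  p_k/q_k = 18/1
k=1  a_k=3  p_k/q_k = 55/3
k=2  a_k=3  p_k/q_k = 183/10
k=3  a_k=3  p_k/q_k = 604/33
(x₁, y₁) = (604, 33);  604² − 335·33² = 1 ✓
k=2:  x_2 = 604·604+335·33·33 = 729631,  y_2 = 604·33+33·604 = 39864
k=3:  x_3 = 604·729631+335·33·39864 = 881393644,  y_3 = 604·39864+33·729631 = 48155679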